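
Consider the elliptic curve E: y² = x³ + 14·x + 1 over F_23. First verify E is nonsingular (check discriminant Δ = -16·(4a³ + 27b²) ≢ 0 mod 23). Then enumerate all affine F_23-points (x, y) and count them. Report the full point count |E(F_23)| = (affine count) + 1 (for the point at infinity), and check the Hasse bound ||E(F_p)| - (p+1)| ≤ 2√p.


Affine points = {(0, 1), (0, 22), (1, 4), (1, 19), (3, 1), (3, 22), (4, 11), (4, 12), (5, 9), (5, 14), (6, 5), (6, 18), (8, 2), (8, 21), (17, 0), (18, 6), (18, 17), (20, 1), (20, 22), (22, 3), (22, 20)}; affine count = 21; |E(F_23)| = 22.

Discriminant check: Δ ∝ 4a³ + 27b² = 4·14³ + 27·1² = 4·2744 + 27·1 ≡ 9 (mod 23). Nonzero ⇒ E is nonsingular.
For each x ∈ F_23, compute rhs = x³ + 14·x + 1 mod 23, then count y ∈ F_23 with y² ≡ rhs.
  x = 0: rhs = 1, matching y values: 1, 22 (2 points).
  x = 1: rhs = 16, matching y values: 4, 19 (2 points).
  x = 2: rhs = 14, matching y values: none (0 points).
  x = 3: rhs = 1, matching y values: 1, 22 (2 points).
  x = 4: rhs = 6, matching y values: 11, 12 (2 points).
  x = 5: rhs = 12, matching y values: 9, 14 (2 points).
  x = 6: rhs = 2, matching y values: 5, 18 (2 points).
  x = 7: rhs = 5, matching y values: none (0 points).
  x = 8: rhs = 4, matching y values: 2, 21 (2 points).
  x = 9: rhs = 5, matching y values: none (0 points).
  x = 10: rhs = 14, matching y values: none (0 points).
  x = 11: rhs = 14, matching y values: none (0 points).
  x = 12: rhs = 11, matching y values: none (0 points).
  x = 13: rhs = 11, matching y values: none (0 points).
  x = 14: rhs = 20, matching y values: none (0 points).
  x = 15: rhs = 21, matching y values: none (0 points).
  x = 16: rhs = 20, matching y values: none (0 points).
  x = 17: rhs = 0, matching y values: 0 (1 points).
  x = 18: rhs = 13, matching y values: 6, 17 (2 points).
  x = 19: rhs = 19, matching y values: none (0 points).
  x = 20: rhs = 1, matching y values: 1, 22 (2 points).
  x = 21: rhs = 11, matching y values: none (0 points).
  x = 22: rhs = 9, matching y values: 3, 20 (2 points).
Total affine count: 21.
Full point count |E(F_23)| = 21 + 1 = 22.
Hasse bound: |22 − (23+1)| = |-2| = 2 ≤ 2√23 ≈ 9.5917 ✓.


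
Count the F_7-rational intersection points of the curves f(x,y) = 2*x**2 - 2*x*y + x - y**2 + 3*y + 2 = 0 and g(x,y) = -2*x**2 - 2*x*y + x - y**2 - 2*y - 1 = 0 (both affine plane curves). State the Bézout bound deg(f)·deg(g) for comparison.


Common zeros: {(5, 6)}; count = 1; Bézout bound = 4.

deg(f) = 2, deg(g) = 2, so Bézout bound = 4.
Scan x ∈ F_7. For each x, list the y ∈ F_7 with f(x, y) ≡ 0 and those with g(x, y) ≡ 0 (mod 7); the common zeros in that column are the intersection.
  x = 0: f ≡ 0 at y ∈ ∅; g ≡ 0 at y ∈ {6}; common: ∅.
  x = 1: f ≡ 0 at y ∈ {4}; g ≡ 0 at y ∈ {1, 2}; common: ∅.
  x = 2: f ≡ 0 at y ∈ {3}; g ≡ 0 at y ∈ {0, 1}; common: ∅.
  x = 3: f ≡ 0 at y ∈ ∅; g ≡ 0 at y ∈ {3}; common: ∅.
  x = 4: f ≡ 0 at y ∈ {3, 6}; g ≡ 0 at y ∈ ∅; common: ∅.
  x = 5: f ≡ 0 at y ∈ {1, 6}; g ≡ 0 at y ∈ {3, 6}; common: {6}.
  x = 6: f ≡ 0 at y ∈ {1, 4}; g ≡ 0 at y ∈ ∅; common: ∅.
Collecting: common zeros = {(5, 6)}, so the count is 1.
Comparison with the Bézout bound: 1 ≤ 4 = deg(f)·deg(g), as expected for curves with no common component (the affine F_7-count falls short of the bound because intersections may lie at infinity, over extension fields, or carry multiplicity).


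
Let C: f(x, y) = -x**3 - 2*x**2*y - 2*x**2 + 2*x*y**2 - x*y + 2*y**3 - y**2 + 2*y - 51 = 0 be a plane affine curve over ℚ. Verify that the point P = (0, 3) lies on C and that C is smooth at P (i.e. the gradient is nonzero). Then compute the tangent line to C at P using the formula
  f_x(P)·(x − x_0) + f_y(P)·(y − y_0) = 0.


Tangent line at P: 15*x + 50*y - 150 = 0.

Step 1: f(0, 3) = 0, so P lies on C.
Step 2: partial derivatives
  f_x(x, y) = -3*x**2 - 4*x*y - 4*x + 2*y**2 - y, f_y(x, y) = -2*x**2 + 4*x*y - x + 6*y**2 - 2*y + 2.
  f_x(P) = 15, f_y(P) = 50 (gradient nonzero, so P is smooth).
Step 3: tangent line at P: 15·(x − 0) + 50·(y − 3) = 0.
Expanding: 15*x + 50*y - 150 = 0.


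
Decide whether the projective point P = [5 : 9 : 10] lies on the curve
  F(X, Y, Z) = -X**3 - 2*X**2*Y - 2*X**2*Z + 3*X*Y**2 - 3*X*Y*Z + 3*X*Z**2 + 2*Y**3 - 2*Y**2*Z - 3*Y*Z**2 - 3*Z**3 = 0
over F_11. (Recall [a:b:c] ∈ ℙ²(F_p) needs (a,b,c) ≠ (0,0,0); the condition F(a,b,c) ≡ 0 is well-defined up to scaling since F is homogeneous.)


F(5,9,10) ≡ 5 (mod 11); P is NOT on the curve.

Evaluate F(5, 9, 10) term-by-term (mod 11).
  -X**3 ↦ -1·125·1·1 = -125
  -2*X**2*Y ↦ -2·25·9·1 = -450
  -2*X**2*Z ↦ -2·25·1·10 = -500
  3*X*Y**2 ↦ 3·5·81·1 = 1215
  -3*X*Y*Z ↦ -3·5·9·10 = -1350
  3*X*Z**2 ↦ 3·5·1·100 = 1500
  2*Y**3 ↦ 2·1·729·1 = 1458
  -2*Y**2*Z ↦ -2·1·81·10 = -1620
  -3*Y*Z**2 ↦ -3·1·9·100 = -2700
  -3*Z**3 ↦ -3·1·1·1000 = -3000
Sum: F(5, 9, 10) = (-125) + (-450) + (-500) + (1215) + (-1350) + (1500) + (1458) + (-1620) + (-2700) + (-3000) = -5572.
Reducing mod 11: -5572 ≡ 5 (mod 11).
Since F(a, b, c) ≡ 5 ≠ 0 (mod 11), P does NOT lie on the curve.


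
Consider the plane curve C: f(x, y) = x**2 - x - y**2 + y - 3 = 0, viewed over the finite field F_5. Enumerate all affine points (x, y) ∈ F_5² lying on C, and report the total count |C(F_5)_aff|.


Affine F_5-points: {(0, 2), (0, 4), (1, 2), (1, 4)}; count = 4.

For each of the 25 pairs (x, y) ∈ F_5², evaluate f(x, y) mod 5. Record the zeros.
  x = 0: [0↦2, 1↦2, 2↦0, 3↦1, 4↦0]  zeros at y ∈ {2, 4}
  x = 1: [0↦2, 1↦2, 2↦0, 3↦1, 4↦0]  zeros at y ∈ {2, 4}
  x = 2: [0↦4, 1↦4, 2↦2, 3↦3, 4↦2]  zeros at y ∈ ∅
  x = 3: [0↦3, 1↦3, 2↦1, 3↦2, 4↦1]  zeros at y ∈ ∅
  x = 4: [0↦4, 1↦4, 2↦2, 3↦3, 4↦2]  zeros at y ∈ ∅
Collecting zeros: affine points = {(0, 2), (0, 4), (1, 2), (1, 4)}.
Total count |C(F_5)_aff| = 4.


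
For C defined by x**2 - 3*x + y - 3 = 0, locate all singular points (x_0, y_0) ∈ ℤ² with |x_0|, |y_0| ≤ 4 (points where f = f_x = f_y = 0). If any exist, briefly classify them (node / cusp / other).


No singular points in the scanned grid; C is smooth there.

Compute partial derivatives:
  f_x = 2*x - 3.
  f_y = 1.
f_y = 1 is a nonzero constant, so f_y never vanishes: no point (x, y) can satisfy f = f_x = f_y = 0. In particular no (x, y) ∈ {−4, ..., 4}² is singular; the curve is smooth.


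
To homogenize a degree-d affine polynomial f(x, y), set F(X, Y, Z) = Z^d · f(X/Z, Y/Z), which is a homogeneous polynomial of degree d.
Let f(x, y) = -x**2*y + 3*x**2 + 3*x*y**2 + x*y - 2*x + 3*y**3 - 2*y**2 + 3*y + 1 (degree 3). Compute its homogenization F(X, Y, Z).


F(X, Y, Z) = -X**2*Y + 3*X**2*Z + 3*X*Y**2 + X*Y*Z - 2*X*Z**2 + 3*Y**3 - 2*Y**2*Z + 3*Y*Z**2 + Z**3

deg(f) = 3.
Substitute x = X/Z, y = Y/Z into f, then multiply by Z^3.
  monomial -1·x^2·y^1 ↦ -1·X^2·Y^1·Z^0.
  monomial 3·x^2·y^0 ↦ 3·X^2·Y^0·Z^1.
  monomial 3·x^1·y^2 ↦ 3·X^1·Y^2·Z^0.
  monomial 1·x^1·y^1 ↦ 1·X^1·Y^1·Z^1.
  monomial -2·x^1·y^0 ↦ -2·X^1·Y^0·Z^2.
  monomial 3·x^0·y^3 ↦ 3·X^0·Y^3·Z^0.
  monomial -2·x^0·y^2 ↦ -2·X^0·Y^2·Z^1.
  monomial 3·x^0·y^1 ↦ 3·X^0·Y^1·Z^2.
  monomial 1·x^0·y^0 ↦ 1·X^0·Y^0·Z^3.
Collecting: F(X, Y, Z) = -X**2*Y + 3*X**2*Z + 3*X*Y**2 + X*Y*Z - 2*X*Z**2 + 3*Y**3 - 2*Y**2*Z + 3*Y*Z**2 + Z**3.


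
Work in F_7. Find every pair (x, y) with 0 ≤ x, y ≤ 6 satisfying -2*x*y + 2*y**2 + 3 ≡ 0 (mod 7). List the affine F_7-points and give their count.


Affine F_7-points: {(0, 3), (0, 4), (1, 2), (1, 6), (6, 1), (6, 5)}; count = 6.

For each of the 49 pairs (x, y) ∈ F_7², evaluate f(x, y) mod 7. Record the zeros.
  x = 0: [0↦3, 1↦5, 2↦4, 3↦0, 4↦0, 5↦4, 6↦5]  zeros at y ∈ {3, 4}
  x = 1: [0↦3, 1↦3, 2↦0, 3↦1, 4↦6, 5↦1, 6↦0]  zeros at y ∈ {2, 6}
  x = 2: [0↦3, 1↦1, 2↦3, 3↦2, 4↦5, 5↦5, 6↦2]  zeros at y ∈ ∅
  x = 3: [0↦3, 1↦6, 2↦6, 3↦3, 4↦4, 5↦2, 6↦4]  zeros at y ∈ ∅
  x = 4: [0↦3, 1↦4, 2↦2, 3↦4, 4↦3, 5↦6, 6↦6]  zeros at y ∈ ∅
  x = 5: [0↦3, 1↦2, 2↦5, 3↦5, 4↦2, 5↦3, 6↦1]  zeros at y ∈ ∅
  x = 6: [0↦3, 1↦0, 2↦1, 3↦6, 4↦1, 5↦0, 6↦3]  zeros at y ∈ {1, 5}
Collecting zeros: affine points = {(0, 3), (0, 4), (1, 2), (1, 6), (6, 1), (6, 5)}.
Total count |C(F_7)_aff| = 6.


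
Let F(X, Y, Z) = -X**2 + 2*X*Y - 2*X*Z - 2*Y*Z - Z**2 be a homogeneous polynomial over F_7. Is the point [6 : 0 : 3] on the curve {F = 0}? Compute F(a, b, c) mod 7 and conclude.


F(6,0,3) ≡ 3 (mod 7); P is NOT on the curve.

Evaluate F(6, 0, 3) term-by-term (mod 7).
  -X**2 ↦ -1·36·1·1 = -36
  2*X*Y ↦ 2·6·0·1 = 0
  -2*X*Z ↦ -2·6·1·3 = -36
  -2*Y*Z ↦ -2·1·0·3 = 0
  -Z**2 ↦ -1·1·1·9 = -9
Sum: F(6, 0, 3) = (-36) + (0) + (-36) + (0) + (-9) = -81.
Reducing mod 7: -81 ≡ 3 (mod 7).
Since F(a, b, c) ≡ 3 ≠ 0 (mod 7), P does NOT lie on the curve.


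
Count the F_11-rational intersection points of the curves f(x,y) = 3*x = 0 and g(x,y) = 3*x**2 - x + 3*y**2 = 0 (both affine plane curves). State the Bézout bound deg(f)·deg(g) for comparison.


Common zeros: {(0, 0)}; count = 1; Bézout bound = 2.

deg(f) = 1, deg(g) = 2, so Bézout bound = 2.
Scan x ∈ F_11. For each x, list the y ∈ F_11 with f(x, y) ≡ 0 and those with g(x, y) ≡ 0 (mod 11); the common zeros in that column are the intersection.
  x = 0: f ≡ 0 at y ∈ {0, 1, 2, 3, 4, 5, 6, 7, 8, 9, 10}; g ≡ 0 at y ∈ {0}; common: {0}.
  x = 1: f ≡ 0 at y ∈ ∅; g ≡ 0 at y ∈ {5, 6}; common: ∅.
  x = 2: f ≡ 0 at y ∈ ∅; g ≡ 0 at y ∈ {2, 9}; common: ∅.
  x = 3: f ≡ 0 at y ∈ ∅; g ≡ 0 at y ∈ {5, 6}; common: ∅.
  x = 4: f ≡ 0 at y ∈ ∅; g ≡ 0 at y ∈ {0}; common: ∅.
  x = 5: f ≡ 0 at y ∈ ∅; g ≡ 0 at y ∈ ∅; common: ∅.
  x = 6: f ≡ 0 at y ∈ ∅; g ≡ 0 at y ∈ ∅; common: ∅.
  x = 7: f ≡ 0 at y ∈ ∅; g ≡ 0 at y ∈ {1, 10}; common: ∅.
  x = 8: f ≡ 0 at y ∈ ∅; g ≡ 0 at y ∈ {1, 10}; common: ∅.
  x = 9: f ≡ 0 at y ∈ ∅; g ≡ 0 at y ∈ ∅; common: ∅.
  x = 10: f ≡ 0 at y ∈ ∅; g ≡ 0 at y ∈ ∅; common: ∅.
Collecting: common zeros = {(0, 0)}, so the count is 1.
Comparison with the Bézout bound: 1 ≤ 2 = deg(f)·deg(g), as expected for curves with no common component (the affine F_11-count falls short of the bound because intersections may lie at infinity, over extension fields, or carry multiplicity).


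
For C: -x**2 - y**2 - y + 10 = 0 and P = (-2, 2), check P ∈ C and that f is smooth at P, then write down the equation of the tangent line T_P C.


Tangent line at P: 4*x - 5*y + 18 = 0.

Step 1: f(-2, 2) = 0, so P lies on C.
Step 2: partial derivatives
  f_x(x, y) = -2*x, f_y(x, y) = -2*y - 1.
  f_x(P) = 4, f_y(P) = -5 (gradient nonzero, so P is smooth).
Step 3: tangent line at P: 4·(x − -2) + -5·(y − 2) = 0.
Expanding: 4*x - 5*y + 18 = 0.


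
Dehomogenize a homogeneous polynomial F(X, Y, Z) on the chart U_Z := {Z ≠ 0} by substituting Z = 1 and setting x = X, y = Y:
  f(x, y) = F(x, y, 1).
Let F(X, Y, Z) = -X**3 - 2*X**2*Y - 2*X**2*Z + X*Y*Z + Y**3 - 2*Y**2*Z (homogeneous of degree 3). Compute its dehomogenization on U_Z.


f(x, y) = -x**3 - 2*x**2*y - 2*x**2 + x*y + y**3 - 2*y**2

On U_Z we set Z = 1. Each monomial c·X^i·Y^j·Z^k in F becomes c·x^i·y^j·1^k = c·x^i·y^j.
Substituting Z = 1: F(X, Y, 1) = -x**3 - 2*x**2*y - 2*x**2 + x*y + y**3 - 2*y**2.
Note: deg(f) ≤ deg(F) = 3; strict inequality happens when F is divisible by Z (lost terms).


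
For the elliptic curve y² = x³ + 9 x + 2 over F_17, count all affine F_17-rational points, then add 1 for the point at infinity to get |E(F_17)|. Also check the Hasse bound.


Affine points = {(0, 6), (0, 11), (4, 0), (5, 6), (5, 11), (6, 0), (7, 0), (8, 5), (8, 12), (9, 8), (9, 9), (10, 2), (10, 15), (11, 2), (11, 15), (12, 6), (12, 11), (13, 2), (13, 15), (14, 4), (14, 13), (16, 3), (16, 14)}; affine count = 23; |E(F_17)| = 24.

Discriminant check: Δ ∝ 4a³ + 27b² = 4·9³ + 27·2² = 4·729 + 27·4 ≡ 15 (mod 17). Nonzero ⇒ E is nonsingular.
For each x ∈ F_17, compute rhs = x³ + 9·x + 2 mod 17, then count y ∈ F_17 with y² ≡ rhs.
  x = 0: rhs = 2, matching y values: 6, 11 (2 points).
  x = 1: rhs = 12, matching y values: none (0 points).
  x = 2: rhs = 11, matching y values: none (0 points).
  x = 3: rhs = 5, matching y values: none (0 points).
  x = 4: rhs = 0, matching y values: 0 (1 points).
  x = 5: rhs = 2, matching y values: 6, 11 (2 points).
  x = 6: rhs = 0, matching y values: 0 (1 points).
  x = 7: rhs = 0, matching y values: 0 (1 points).
  x = 8: rhs = 8, matching y values: 5, 12 (2 points).
  x = 9: rhs = 13, matching y values: 8, 9 (2 points).
  x = 10: rhs = 4, matching y values: 2, 15 (2 points).
  x = 11: rhs = 4, matching y values: 2, 15 (2 points).
  x = 12: rhs = 2, matching y values: 6, 11 (2 points).
  x = 13: rhs = 4, matching y values: 2, 15 (2 points).
  x = 14: rhs = 16, matching y values: 4, 13 (2 points).
  x = 15: rhs = 10, matching y values: none (0 points).
  x = 16: rhs = 9, matching y values: 3, 14 (2 points).
Total affine count: 23.
Full point count |E(F_17)| = 23 + 1 = 24.
Hasse bound: |24 − (17+1)| = |6| = 6 ≤ 2√17 ≈ 8.2462 ✓.


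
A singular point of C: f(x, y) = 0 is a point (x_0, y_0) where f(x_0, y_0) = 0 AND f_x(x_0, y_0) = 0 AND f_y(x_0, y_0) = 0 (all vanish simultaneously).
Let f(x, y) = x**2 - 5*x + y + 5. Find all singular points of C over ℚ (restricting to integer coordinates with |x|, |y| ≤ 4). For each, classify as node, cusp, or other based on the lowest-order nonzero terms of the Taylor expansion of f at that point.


No singular points in the scanned grid; C is smooth there.

Compute partial derivatives:
  f_x = 2*x - 5.
  f_y = 1.
f_y = 1 is a nonzero constant, so f_y never vanishes: no point (x, y) can satisfy f = f_x = f_y = 0. In particular no (x, y) ∈ {−4, ..., 4}² is singular; the curve is smooth.


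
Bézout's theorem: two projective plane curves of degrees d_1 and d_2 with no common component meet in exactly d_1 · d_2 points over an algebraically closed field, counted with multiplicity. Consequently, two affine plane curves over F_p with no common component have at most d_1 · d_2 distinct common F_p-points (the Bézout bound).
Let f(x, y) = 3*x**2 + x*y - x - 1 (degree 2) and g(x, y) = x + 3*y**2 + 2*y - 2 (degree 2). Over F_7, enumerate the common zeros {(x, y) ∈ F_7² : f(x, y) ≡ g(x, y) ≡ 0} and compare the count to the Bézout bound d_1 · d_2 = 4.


Common zeros: {(1, 6)}; count = 1; Bézout bound = 4.

deg(f) = 2, deg(g) = 2, so Bézout bound = 4.
Scan x ∈ F_7. For each x, list the y ∈ F_7 with f(x, y) ≡ 0 and those with g(x, y) ≡ 0 (mod 7); the common zeros in that column are the intersection.
  x = 0: f ≡ 0 at y ∈ ∅; g ≡ 0 at y ∈ {2}; common: ∅.
  x = 1: f ≡ 0 at y ∈ {6}; g ≡ 0 at y ∈ {5, 6}; common: {6}.
  x = 2: f ≡ 0 at y ∈ {6}; g ≡ 0 at y ∈ {0, 4}; common: ∅.
  x = 3: f ≡ 0 at y ∈ {4}; g ≡ 0 at y ∈ ∅; common: ∅.
  x = 4: f ≡ 0 at y ∈ {5}; g ≡ 0 at y ∈ {1, 3}; common: ∅.
  x = 5: f ≡ 0 at y ∈ {3}; g ≡ 0 at y ∈ ∅; common: ∅.
  x = 6: f ≡ 0 at y ∈ {3}; g ≡ 0 at y ∈ ∅; common: ∅.
Collecting: common zeros = {(1, 6)}, so the count is 1.
Comparison with the Bézout bound: 1 ≤ 4 = deg(f)·deg(g), as expected for curves with no common component (the affine F_7-count falls short of the bound because intersections may lie at infinity, over extension fields, or carry multiplicity).


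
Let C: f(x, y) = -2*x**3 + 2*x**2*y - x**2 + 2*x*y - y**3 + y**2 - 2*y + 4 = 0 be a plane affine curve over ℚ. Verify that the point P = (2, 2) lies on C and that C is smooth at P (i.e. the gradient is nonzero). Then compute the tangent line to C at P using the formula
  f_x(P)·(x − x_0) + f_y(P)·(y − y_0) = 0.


Tangent line at P: -8*x + 2*y + 12 = 0.

Step 1: f(2, 2) = 0, so P lies on C.
Step 2: partial derivatives
  f_x(x, y) = -6*x**2 + 4*x*y - 2*x + 2*y, f_y(x, y) = 2*x**2 + 2*x - 3*y**2 + 2*y - 2.
  f_x(P) = -8, f_y(P) = 2 (gradient nonzero, so P is smooth).
Step 3: tangent line at P: -8·(x − 2) + 2·(y − 2) = 0.
Expanding: -8*x + 2*y + 12 = 0.


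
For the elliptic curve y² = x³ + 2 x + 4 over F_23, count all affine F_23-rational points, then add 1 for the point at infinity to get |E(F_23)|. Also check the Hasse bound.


Affine points = {(0, 2), (0, 21), (2, 4), (2, 19), (5, 1), (5, 22), (6, 5), (6, 18), (7, 4), (7, 19), (8, 7), (8, 16), (10, 9), (10, 14), (11, 0), (12, 10), (12, 13), (14, 4), (14, 19), (17, 11), (17, 12), (19, 1), (19, 22), (22, 1), (22, 22)}; affine count = 25; |E(F_23)| = 26.

Discriminant check: Δ ∝ 4a³ + 27b² = 4·2³ + 27·4² = 4·8 + 27·16 ≡ 4 (mod 23). Nonzero ⇒ E is nonsingular.
For each x ∈ F_23, compute rhs = x³ + 2·x + 4 mod 23, then count y ∈ F_23 with y² ≡ rhs.
  x = 0: rhs = 4, matching y values: 2, 21 (2 points).
  x = 1: rhs = 7, matching y values: none (0 points).
  x = 2: rhs = 16, matching y values: 4, 19 (2 points).
  x = 3: rhs = 14, matching y values: none (0 points).
  x = 4: rhs = 7, matching y values: none (0 points).
  x = 5: rhs = 1, matching y values: 1, 22 (2 points).
  x = 6: rhs = 2, matching y values: 5, 18 (2 points).
  x = 7: rhs = 16, matching y values: 4, 19 (2 points).
  x = 8: rhs = 3, matching y values: 7, 16 (2 points).
  x = 9: rhs = 15, matching y values: none (0 points).
  x = 10: rhs = 12, matching y values: 9, 14 (2 points).
  x = 11: rhs = 0, matching y values: 0 (1 points).
  x = 12: rhs = 8, matching y values: 10, 13 (2 points).
  x = 13: rhs = 19, matching y values: none (0 points).
  x = 14: rhs = 16, matching y values: 4, 19 (2 points).
  x = 15: rhs = 5, matching y values: none (0 points).
  x = 16: rhs = 15, matching y values: none (0 points).
  x = 17: rhs = 6, matching y values: 11, 12 (2 points).
  x = 18: rhs = 7, matching y values: none (0 points).
  x = 19: rhs = 1, matching y values: 1, 22 (2 points).
  x = 20: rhs = 17, matching y values: none (0 points).
  x = 21: rhs = 15, matching y values: none (0 points).
  x = 22: rhs = 1, matching y values: 1, 22 (2 points).
Total affine count: 25.
Full point count |E(F_23)| = 25 + 1 = 26.
Hasse bound: |26 − (23+1)| = |2| = 2 ≤ 2√23 ≈ 9.5917 ✓.


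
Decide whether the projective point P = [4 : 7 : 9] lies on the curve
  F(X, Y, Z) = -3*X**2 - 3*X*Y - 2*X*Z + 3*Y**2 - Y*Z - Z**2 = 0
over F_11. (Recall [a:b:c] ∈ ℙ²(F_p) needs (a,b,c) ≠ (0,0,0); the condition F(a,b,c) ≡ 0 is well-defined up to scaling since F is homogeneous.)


F(4,7,9) ≡ 8 (mod 11); P is NOT on the curve.

Evaluate F(4, 7, 9) term-by-term (mod 11).
  -3*X**2 ↦ -3·16·1·1 = -48
  -3*X*Y ↦ -3·4·7·1 = -84
  -2*X*Z ↦ -2·4·1·9 = -72
  3*Y**2 ↦ 3·1·49·1 = 147
  -Y*Z ↦ -1·1·7·9 = -63
  -Z**2 ↦ -1·1·1·81 = -81
Sum: F(4, 7, 9) = (-48) + (-84) + (-72) + (147) + (-63) + (-81) = -201.
Reducing mod 11: -201 ≡ 8 (mod 11).
Since F(a, b, c) ≡ 8 ≠ 0 (mod 11), P does NOT lie on the curve.


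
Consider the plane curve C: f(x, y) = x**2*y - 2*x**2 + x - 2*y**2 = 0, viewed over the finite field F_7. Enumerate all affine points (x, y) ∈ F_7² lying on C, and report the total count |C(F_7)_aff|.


Affine F_7-points: {(0, 0), (1, 2), (4, 0), (4, 1)}; count = 4.

For each of the 49 pairs (x, y) ∈ F_7², evaluate f(x, y) mod 7. Record the zeros.
  x = 0: [0↦0, 1↦5, 2↦6, 3↦3, 4↦3, 5↦6, 6↦5]  zeros at y ∈ {0}
  x = 1: [0↦6, 1↦5, 2↦0, 3↦5, 4↦6, 5↦3, 6↦3]  zeros at y ∈ {2}
  x = 2: [0↦1, 1↦3, 2↦1, 3↦2, 4↦6, 5↦6, 6↦2]  zeros at y ∈ ∅
  x = 3: [0↦6, 1↦6, 2↦2, 3↦1, 4↦3, 5↦1, 6↦2]  zeros at y ∈ ∅
  x = 4: [0↦0, 1↦0, 2↦3, 3↦2, 4↦4, 5↦2, 6↦3]  zeros at y ∈ {0, 1}
  x = 5: [0↦4, 1↦6, 2↦4, 3↦5, 4↦2, 5↦2, 6↦5]  zeros at y ∈ ∅
  x = 6: [0↦4, 1↦3, 2↦5, 3↦3, 4↦4, 5↦1, 6↦1]  zeros at y ∈ ∅
Collecting zeros: affine points = {(0, 0), (1, 2), (4, 0), (4, 1)}.
Total count |C(F_7)_aff| = 4.


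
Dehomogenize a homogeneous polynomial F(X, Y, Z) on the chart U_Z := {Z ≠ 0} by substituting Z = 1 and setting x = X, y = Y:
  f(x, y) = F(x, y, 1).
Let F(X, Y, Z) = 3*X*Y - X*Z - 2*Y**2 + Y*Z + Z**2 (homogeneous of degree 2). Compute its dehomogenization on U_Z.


f(x, y) = 3*x*y - x - 2*y**2 + y + 1

On U_Z we set Z = 1. Each monomial c·X^i·Y^j·Z^k in F becomes c·x^i·y^j·1^k = c·x^i·y^j.
Substituting Z = 1: F(X, Y, 1) = 3*x*y - x - 2*y**2 + y + 1.
Note: deg(f) ≤ deg(F) = 2; strict inequality happens when F is divisible by Z (lost terms).


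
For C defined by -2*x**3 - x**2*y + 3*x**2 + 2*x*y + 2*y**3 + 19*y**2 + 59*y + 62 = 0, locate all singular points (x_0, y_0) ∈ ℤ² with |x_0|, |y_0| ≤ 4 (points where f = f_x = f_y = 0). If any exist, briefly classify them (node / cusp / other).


Singular points: {(1, -3)}; classification: cusp.

Compute partial derivatives:
  f_x = -6*x**2 - 2*x*y + 6*x + 2*y.
  f_y = -x**2 + 2*x + 6*y**2 + 38*y + 59.
Scan x_0 ∈ {−4, ..., 4}. For each x_0, f_y(x_0, y) is a polynomial in y; find its integer roots y ∈ {−4, ..., 4}, then test f_x and f at those candidates.
  x = -4: f_y(-4, y) = 6*y**2 + 38*y + 35; no integer root y with |y| ≤ 4.
  x = -3: f_y(-3, y) = 6*y**2 + 38*y + 44; no integer root y with |y| ≤ 4.
  x = -2: f_y(-2, y) = 6*y**2 + 38*y + 51; no integer root y with |y| ≤ 4.
  x = -1: f_y(-1, y) = 6*y**2 + 38*y + 56; vanishes at y ∈ {-4}. (-1, -4): f_x = -28 ≠ 0.
  x = 0: f_y(0, y) = 6*y**2 + 38*y + 59; no integer root y with |y| ≤ 4.
  x = 1: f_y(1, y) = 6*y**2 + 38*y + 60; vanishes at y ∈ {-3}. (1, -3): f_x = 0, f = 0 — SINGULAR.
  x = 2: f_y(2, y) = 6*y**2 + 38*y + 59; no integer root y with |y| ≤ 4.
  x = 3: f_y(3, y) = 6*y**2 + 38*y + 56; vanishes at y ∈ {-4}. (3, -4): f_x = -20 ≠ 0.
  x = 4: f_y(4, y) = 6*y**2 + 38*y + 51; no integer root y with |y| ≤ 4.
Only singular point on the grid: (1, -3).
Classify: substitute x = 1 + u, y = -3 + v and expand: f = -2*u**3 - u**2*v + 2*v**3 + v**2.
No constant or linear terms (consistent with a singular point). Quadratic part: v**2. Cubic part: -2*u**3 - u**2*v + 2*v**3.
The quadratic part v**2 is a perfect square, so there is a single (double) tangent line v = 0, i.e. y = -3. Restricting the cubic part to that line (v = 0) leaves -2*u**3 ≠ 0, so f is not divisible by v and the branch is v² ≈ 2*u**3 to lowest order — this is a cusp.
Classification: cusp.


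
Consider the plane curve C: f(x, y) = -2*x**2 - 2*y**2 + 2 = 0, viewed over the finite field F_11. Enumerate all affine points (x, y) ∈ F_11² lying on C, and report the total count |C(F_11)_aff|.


Affine F_11-points: {(0, 1), (0, 10), (1, 0), (3, 5), (3, 6), (5, 3), (5, 8), (6, 3), (6, 8), (8, 5), (8, 6), (10, 0)}; count = 12.

For each of the 121 pairs (x, y) ∈ F_11², evaluate f(x, y) mod 11. Record the zeros.
  x = 0: [0↦2, 1↦0, 2↦5, 3↦6, 4↦3, 5↦7, 6↦7, 7↦3, 8↦6, 9↦5, 10↦0]  zeros at y ∈ {1, 10}
  x = 1: [0↦0, 1↦9, 2↦3, 3↦4, 4↦1, 5↦5, 6↦5, 7↦1, 8↦4, 9↦3, 10↦9]  zeros at y ∈ {0}
  x = 2: [0↦5, 1↦3, 2↦8, 3↦9, 4↦6, 5↦10, 6↦10, 7↦6, 8↦9, 9↦8, 10↦3]  zeros at y ∈ ∅
  x = 3: [0↦6, 1↦4, 2↦9, 3↦10, 4↦7, 5↦0, 6↦0, 7↦7, 8↦10, 9↦9, 10↦4]  zeros at y ∈ {5, 6}
  x = 4: [0↦3, 1↦1, 2↦6, 3↦7, 4↦4, 5↦8, 6↦8, 7↦4, 8↦7, 9↦6, 10↦1]  zeros at y ∈ ∅
  x = 5: [0↦7, 1↦5, 2↦10, 3↦0, 4↦8, 5↦1, 6↦1, 7↦8, 8↦0, 9↦10, 10↦5]  zeros at y ∈ {3, 8}
  x = 6: [0↦7, 1↦5, 2↦10, 3↦0, 4↦8, 5↦1, 6↦1, 7↦8, 8↦0, 9↦10, 10↦5]  zeros at y ∈ {3, 8}
  x = 7: [0↦3, 1↦1, 2↦6, 3↦7, 4↦4, 5↦8, 6↦8, 7↦4, 8↦7, 9↦6, 10↦1]  zeros at y ∈ ∅
  x = 8: [0↦6, 1↦4, 2↦9, 3↦10, 4↦7, 5↦0, 6↦0, 7↦7, 8↦10, 9↦9, 10↦4]  zeros at y ∈ {5, 6}
  x = 9: [0↦5, 1↦3, 2↦8, 3↦9, 4↦6, 5↦10, 6↦10, 7↦6, 8↦9, 9↦8, 10↦3]  zeros at y ∈ ∅
  x = 10: [0↦0, 1↦9, 2↦3, 3↦4, 4↦1, 5↦5, 6↦5, 7↦1, 8↦4, 9↦3, 10↦9]  zeros at y ∈ {0}
Collecting zeros: affine points = {(0, 1), (0, 10), (1, 0), (3, 5), (3, 6), (5, 3), (5, 8), (6, 3), (6, 8), (8, 5), (8, 6), (10, 0)}.
Total count |C(F_11)_aff| = 12.


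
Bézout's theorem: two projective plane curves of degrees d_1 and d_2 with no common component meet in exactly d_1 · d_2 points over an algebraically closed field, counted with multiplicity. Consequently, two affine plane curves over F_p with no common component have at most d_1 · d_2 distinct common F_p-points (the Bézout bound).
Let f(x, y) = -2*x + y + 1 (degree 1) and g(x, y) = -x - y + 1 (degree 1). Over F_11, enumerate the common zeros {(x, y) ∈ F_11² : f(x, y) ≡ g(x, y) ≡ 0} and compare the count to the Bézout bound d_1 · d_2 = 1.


Common zeros: {(8, 4)}; count = 1; Bézout bound = 1.

deg(f) = 1, deg(g) = 1, so Bézout bound = 1.
Scan x ∈ F_11. For each x, list the y ∈ F_11 with f(x, y) ≡ 0 and those with g(x, y) ≡ 0 (mod 11); the common zeros in that column are the intersection.
  x = 0: f ≡ 0 at y ∈ {10}; g ≡ 0 at y ∈ {1}; common: ∅.
  x = 1: f ≡ 0 at y ∈ {1}; g ≡ 0 at y ∈ {0}; common: ∅.
  x = 2: f ≡ 0 at y ∈ {3}; g ≡ 0 at y ∈ {10}; common: ∅.
  x = 3: f ≡ 0 at y ∈ {5}; g ≡ 0 at y ∈ {9}; common: ∅.
  x = 4: f ≡ 0 at y ∈ {7}; g ≡ 0 at y ∈ {8}; common: ∅.
  x = 5: f ≡ 0 at y ∈ {9}; g ≡ 0 at y ∈ {7}; common: ∅.
  x = 6: f ≡ 0 at y ∈ {0}; g ≡ 0 at y ∈ {6}; common: ∅.
  x = 7: f ≡ 0 at y ∈ {2}; g ≡ 0 at y ∈ {5}; common: ∅.
  x = 8: f ≡ 0 at y ∈ {4}; g ≡ 0 at y ∈ {4}; common: {4}.
  x = 9: f ≡ 0 at y ∈ {6}; g ≡ 0 at y ∈ {3}; common: ∅.
  x = 10: f ≡ 0 at y ∈ {8}; g ≡ 0 at y ∈ {2}; common: ∅.
Collecting: common zeros = {(8, 4)}, so the count is 1.
Comparison with the Bézout bound: 1 ≤ 1 = deg(f)·deg(g), as expected for curves with no common component (the bound is attained).


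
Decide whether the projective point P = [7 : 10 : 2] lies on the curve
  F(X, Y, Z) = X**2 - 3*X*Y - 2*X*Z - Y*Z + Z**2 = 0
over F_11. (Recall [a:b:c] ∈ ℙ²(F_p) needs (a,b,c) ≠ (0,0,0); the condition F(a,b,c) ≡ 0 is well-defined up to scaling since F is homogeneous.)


F(7,10,2) ≡ 4 (mod 11); P is NOT on the curve.

Evaluate F(7, 10, 2) term-by-term (mod 11).
  X**2 ↦ 1·49·1·1 = 49
  -3*X*Y ↦ -3·7·10·1 = -210
  -2*X*Z ↦ -2·7·1·2 = -28
  -Y*Z ↦ -1·1·10·2 = -20
  Z**2 ↦ 1·1·1·4 = 4
Sum: F(7, 10, 2) = (49) + (-210) + (-28) + (-20) + (4) = -205.
Reducing mod 11: -205 ≡ 4 (mod 11).
Since F(a, b, c) ≡ 4 ≠ 0 (mod 11), P does NOT lie on the curve.


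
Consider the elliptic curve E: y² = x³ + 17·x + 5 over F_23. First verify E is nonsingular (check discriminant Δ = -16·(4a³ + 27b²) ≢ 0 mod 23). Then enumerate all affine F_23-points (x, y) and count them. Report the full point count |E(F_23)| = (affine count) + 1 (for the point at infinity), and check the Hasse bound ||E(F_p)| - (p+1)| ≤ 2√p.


Affine points = {(1, 0), (2, 1), (2, 22), (5, 10), (5, 13), (6, 1), (6, 22), (8, 3), (8, 20), (9, 6), (9, 17), (10, 5), (10, 18), (13, 10), (13, 13), (15, 1), (15, 22), (16, 7), (16, 16), (17, 3), (17, 20), (18, 5), (18, 18), (21, 3), (21, 20)}; affine count = 25; |E(F_23)| = 26.

Discriminant check: Δ ∝ 4a³ + 27b² = 4·17³ + 27·5² = 4·4913 + 27·25 ≡ 18 (mod 23). Nonzero ⇒ E is nonsingular.
For each x ∈ F_23, compute rhs = x³ + 17·x + 5 mod 23, then count y ∈ F_23 with y² ≡ rhs.
  x = 0: rhs = 5, matching y values: none (0 points).
  x = 1: rhs = 0, matching y values: 0 (1 points).
  x = 2: rhs = 1, matching y values: 1, 22 (2 points).
  x = 3: rhs = 14, matching y values: none (0 points).
  x = 4: rhs = 22, matching y values: none (0 points).
  x = 5: rhs = 8, matching y values: 10, 13 (2 points).
  x = 6: rhs = 1, matching y values: 1, 22 (2 points).
  x = 7: rhs = 7, matching y values: none (0 points).
  x = 8: rhs = 9, matching y values: 3, 20 (2 points).
  x = 9: rhs = 13, matching y values: 6, 17 (2 points).
  x = 10: rhs = 2, matching y values: 5, 18 (2 points).
  x = 11: rhs = 5, matching y values: none (0 points).
  x = 12: rhs = 5, matching y values: none (0 points).
  x = 13: rhs = 8, matching y values: 10, 13 (2 points).
  x = 14: rhs = 20, matching y values: none (0 points).
  x = 15: rhs = 1, matching y values: 1, 22 (2 points).
  x = 16: rhs = 3, matching y values: 7, 16 (2 points).
  x = 17: rhs = 9, matching y values: 3, 20 (2 points).
  x = 18: rhs = 2, matching y values: 5, 18 (2 points).
  x = 19: rhs = 11, matching y values: none (0 points).
  x = 20: rhs = 19, matching y values: none (0 points).
  x = 21: rhs = 9, matching y values: 3, 20 (2 points).
  x = 22: rhs = 10, matching y values: none (0 points).
Total affine count: 25.
Full point count |E(F_23)| = 25 + 1 = 26.
Hasse bound: |26 − (23+1)| = |2| = 2 ≤ 2√23 ≈ 9.5917 ✓.


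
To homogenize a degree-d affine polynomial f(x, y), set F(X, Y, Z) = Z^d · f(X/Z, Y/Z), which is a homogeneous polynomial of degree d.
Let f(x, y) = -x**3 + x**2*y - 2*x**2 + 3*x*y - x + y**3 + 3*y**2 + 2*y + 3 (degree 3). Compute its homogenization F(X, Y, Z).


F(X, Y, Z) = -X**3 + X**2*Y - 2*X**2*Z + 3*X*Y*Z - X*Z**2 + Y**3 + 3*Y**2*Z + 2*Y*Z**2 + 3*Z**3

deg(f) = 3.
Substitute x = X/Z, y = Y/Z into f, then multiply by Z^3.
  monomial -1·x^3·y^0 ↦ -1·X^3·Y^0·Z^0.
  monomial 1·x^2·y^1 ↦ 1·X^2·Y^1·Z^0.
  monomial -2·x^2·y^0 ↦ -2·X^2·Y^0·Z^1.
  monomial 3·x^1·y^1 ↦ 3·X^1·Y^1·Z^1.
  monomial -1·x^1·y^0 ↦ -1·X^1·Y^0·Z^2.
  monomial 1·x^0·y^3 ↦ 1·X^0·Y^3·Z^0.
  monomial 3·x^0·y^2 ↦ 3·X^0·Y^2·Z^1.
  monomial 2·x^0·y^1 ↦ 2·X^0·Y^1·Z^2.
  monomial 3·x^0·y^0 ↦ 3·X^0·Y^0·Z^3.
Collecting: F(X, Y, Z) = -X**3 + X**2*Y - 2*X**2*Z + 3*X*Y*Z - X*Z**2 + Y**3 + 3*Y**2*Z + 2*Y*Z**2 + 3*Z**3.


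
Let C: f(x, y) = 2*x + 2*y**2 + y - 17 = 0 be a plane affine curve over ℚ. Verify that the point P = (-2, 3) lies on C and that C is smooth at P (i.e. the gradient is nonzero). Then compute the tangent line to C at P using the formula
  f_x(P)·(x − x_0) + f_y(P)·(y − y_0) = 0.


Tangent line at P: 2*x + 13*y - 35 = 0.

Step 1: f(-2, 3) = 0, so P lies on C.
Step 2: partial derivatives
  f_x(x, y) = 2, f_y(x, y) = 4*y + 1.
  f_x(P) = 2, f_y(P) = 13 (gradient nonzero, so P is smooth).
Step 3: tangent line at P: 2·(x − -2) + 13·(y − 3) = 0.
Expanding: 2*x + 13*y - 35 = 0.


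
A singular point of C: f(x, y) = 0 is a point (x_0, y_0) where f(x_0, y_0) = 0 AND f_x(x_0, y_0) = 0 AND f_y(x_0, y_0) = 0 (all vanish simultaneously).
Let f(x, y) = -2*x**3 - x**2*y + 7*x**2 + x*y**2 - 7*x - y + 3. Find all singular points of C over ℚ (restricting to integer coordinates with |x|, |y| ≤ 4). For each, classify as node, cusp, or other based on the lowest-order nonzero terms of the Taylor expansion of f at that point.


Singular points: {(1, 1)}; classification: cusp.

Compute partial derivatives:
  f_x = -6*x**2 - 2*x*y + 14*x + y**2 - 7.
  f_y = -x**2 + 2*x*y - 1.
Scan x_0 ∈ {−4, ..., 4}. For each x_0, f_y(x_0, y) is a polynomial in y; find its integer roots y ∈ {−4, ..., 4}, then test f_x and f at those candidates.
  x = -4: f_y(-4, y) = -8*y - 17; no integer root y with |y| ≤ 4.
  x = -3: f_y(-3, y) = -6*y - 10; no integer root y with |y| ≤ 4.
  x = -2: f_y(-2, y) = -4*y - 5; no integer root y with |y| ≤ 4.
  x = -1: f_y(-1, y) = -2*y - 2; vanishes at y ∈ {-1}. (-1, -1): f_x = -28 ≠ 0.
  x = 0: f_y(0, y) = -1; no integer root y with |y| ≤ 4.
  x = 1: f_y(1, y) = 2*y - 2; vanishes at y ∈ {1}. (1, 1): f_x = 0, f = 0 — SINGULAR.
  x = 2: f_y(2, y) = 4*y - 5; no integer root y with |y| ≤ 4.
  x = 3: f_y(3, y) = 6*y - 10; no integer root y with |y| ≤ 4.
  x = 4: f_y(4, y) = 8*y - 17; no integer root y with |y| ≤ 4.
Only singular point on the grid: (1, 1).
Classify: substitute x = 1 + u, y = 1 + v and expand: f = -2*u**3 - u**2*v + u*v**2 + v**2.
No constant or linear terms (consistent with a singular point). Quadratic part: v**2. Cubic part: -2*u**3 - u**2*v + u*v**2.
The quadratic part v**2 is a perfect square, so there is a single (double) tangent line v = 0, i.e. y = 1. Restricting the cubic part to that line (v = 0) leaves -2*u**3 ≠ 0, so f is not divisible by v and the branch is v² ≈ 2*u**3 to lowest order — this is a cusp.
Classification: cusp.


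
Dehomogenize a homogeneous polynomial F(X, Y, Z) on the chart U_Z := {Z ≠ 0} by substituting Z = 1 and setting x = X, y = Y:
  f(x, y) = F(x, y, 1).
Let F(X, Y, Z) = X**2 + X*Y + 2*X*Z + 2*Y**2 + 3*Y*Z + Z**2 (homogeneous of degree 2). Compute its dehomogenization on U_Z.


f(x, y) = x**2 + x*y + 2*x + 2*y**2 + 3*y + 1

On U_Z we set Z = 1. Each monomial c·X^i·Y^j·Z^k in F becomes c·x^i·y^j·1^k = c·x^i·y^j.
Substituting Z = 1: F(X, Y, 1) = x**2 + x*y + 2*x + 2*y**2 + 3*y + 1.
Note: deg(f) ≤ deg(F) = 2; strict inequality happens when F is divisible by Z (lost terms).


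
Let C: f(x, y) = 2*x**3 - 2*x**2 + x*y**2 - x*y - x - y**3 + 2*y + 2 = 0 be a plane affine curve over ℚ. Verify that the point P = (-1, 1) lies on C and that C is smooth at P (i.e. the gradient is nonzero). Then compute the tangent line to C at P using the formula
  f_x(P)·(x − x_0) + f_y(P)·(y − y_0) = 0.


Tangent line at P: 9*x - 2*y + 11 = 0.

Step 1: f(-1, 1) = 0, so P lies on C.
Step 2: partial derivatives
  f_x(x, y) = 6*x**2 - 4*x + y**2 - y - 1, f_y(x, y) = 2*x*y - x - 3*y**2 + 2.
  f_x(P) = 9, f_y(P) = -2 (gradient nonzero, so P is smooth).
Step 3: tangent line at P: 9·(x − -1) + -2·(y − 1) = 0.
Expanding: 9*x - 2*y + 11 = 0.


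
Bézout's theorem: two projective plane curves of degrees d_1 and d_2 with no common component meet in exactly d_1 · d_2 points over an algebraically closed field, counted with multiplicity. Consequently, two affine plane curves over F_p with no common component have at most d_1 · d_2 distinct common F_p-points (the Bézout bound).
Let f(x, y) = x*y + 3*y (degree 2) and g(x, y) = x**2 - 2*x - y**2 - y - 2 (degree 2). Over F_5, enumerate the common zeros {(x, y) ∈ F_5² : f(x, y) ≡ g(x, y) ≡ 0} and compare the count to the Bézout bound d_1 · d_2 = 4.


Common zeros: ∅; count = 0; Bézout bound = 4.

deg(f) = 2, deg(g) = 2, so Bézout bound = 4.
Scan x ∈ F_5. For each x, list the y ∈ F_5 with f(x, y) ≡ 0 and those with g(x, y) ≡ 0 (mod 5); the common zeros in that column are the intersection.
  x = 0: f ≡ 0 at y ∈ {0}; g ≡ 0 at y ∈ ∅; common: ∅.
  x = 1: f ≡ 0 at y ∈ {0}; g ≡ 0 at y ∈ {1, 3}; common: ∅.
  x = 2: f ≡ 0 at y ∈ {0, 1, 2, 3, 4}; g ≡ 0 at y ∈ ∅; common: ∅.
  x = 3: f ≡ 0 at y ∈ {0}; g ≡ 0 at y ∈ {2}; common: ∅.
  x = 4: f ≡ 0 at y ∈ {0}; g ≡ 0 at y ∈ {2}; common: ∅.
Collecting: common zeros = ∅, so the count is 0.
Comparison with the Bézout bound: 0 ≤ 4 = deg(f)·deg(g), as expected for curves with no common component (the affine F_5-count falls short of the bound because intersections may lie at infinity, over extension fields, or carry multiplicity).


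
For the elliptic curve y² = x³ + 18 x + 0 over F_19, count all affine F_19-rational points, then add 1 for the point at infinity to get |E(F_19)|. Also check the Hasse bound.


Affine points = {(0, 0), (1, 0), (2, 5), (2, 14), (3, 9), (3, 10), (5, 5), (5, 14), (6, 1), (6, 18), (9, 6), (9, 13), (11, 3), (11, 16), (12, 5), (12, 14), (15, 4), (15, 15), (18, 0)}; affine count = 19; |E(F_19)| = 20.

Discriminant check: Δ ∝ 4a³ + 27b² = 4·18³ + 27·0² = 4·5832 + 27·0 ≡ 15 (mod 19). Nonzero ⇒ E is nonsingular.
For each x ∈ F_19, compute rhs = x³ + 18·x + 0 mod 19, then count y ∈ F_19 with y² ≡ rhs.
  x = 0: rhs = 0, matching y values: 0 (1 points).
  x = 1: rhs = 0, matching y values: 0 (1 points).
  x = 2: rhs = 6, matching y values: 5, 14 (2 points).
  x = 3: rhs = 5, matching y values: 9, 10 (2 points).
  x = 4: rhs = 3, matching y values: none (0 points).
  x = 5: rhs = 6, matching y values: 5, 14 (2 points).
  x = 6: rhs = 1, matching y values: 1, 18 (2 points).
  x = 7: rhs = 13, matching y values: none (0 points).
  x = 8: rhs = 10, matching y values: none (0 points).
  x = 9: rhs = 17, matching y values: 6, 13 (2 points).
  x = 10: rhs = 2, matching y values: none (0 points).
  x = 11: rhs = 9, matching y values: 3, 16 (2 points).
  x = 12: rhs = 6, matching y values: 5, 14 (2 points).
  x = 13: rhs = 18, matching y values: none (0 points).
  x = 14: rhs = 13, matching y values: none (0 points).
  x = 15: rhs = 16, matching y values: 4, 15 (2 points).
  x = 16: rhs = 14, matching y values: none (0 points).
  x = 17: rhs = 13, matching y values: none (0 points).
  x = 18: rhs = 0, matching y values: 0 (1 points).
Total affine count: 19.
Full point count |E(F_19)| = 19 + 1 = 20.
Hasse bound: |20 − (19+1)| = |0| = 0 ≤ 2√19 ≈ 8.7178 ✓.


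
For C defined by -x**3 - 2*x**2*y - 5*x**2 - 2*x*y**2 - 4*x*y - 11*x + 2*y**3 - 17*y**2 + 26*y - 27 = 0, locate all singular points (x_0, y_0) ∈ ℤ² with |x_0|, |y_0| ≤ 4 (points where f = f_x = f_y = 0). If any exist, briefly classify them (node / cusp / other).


Singular points: {(-3, 2)}; classification: cusp.

Compute partial derivatives:
  f_x = -3*x**2 - 4*x*y - 10*x - 2*y**2 - 4*y - 11.
  f_y = -2*x**2 - 4*x*y - 4*x + 6*y**2 - 34*y + 26.
Scan x_0 ∈ {−4, ..., 4}. For each x_0, f_y(x_0, y) is a polynomial in y; find its integer roots y ∈ {−4, ..., 4}, then test f_x and f at those candidates.
  x = -4: f_y(-4, y) = 6*y**2 - 18*y + 10; no integer root y with |y| ≤ 4.
  x = -3: f_y(-3, y) = 6*y**2 - 22*y + 20; vanishes at y ∈ {2}. (-3, 2): f_x = 0, f = 0 — SINGULAR.
  x = -2: f_y(-2, y) = 6*y**2 - 26*y + 26; no integer root y with |y| ≤ 4.
  x = -1: f_y(-1, y) = 6*y**2 - 30*y + 28; no integer root y with |y| ≤ 4.
  x = 0: f_y(0, y) = 6*y**2 - 34*y + 26; no integer root y with |y| ≤ 4.
  x = 1: f_y(1, y) = 6*y**2 - 38*y + 20; no integer root y with |y| ≤ 4.
  x = 2: f_y(2, y) = 6*y**2 - 42*y + 10; no integer root y with |y| ≤ 4.
  x = 3: f_y(3, y) = 6*y**2 - 46*y - 4; no integer root y with |y| ≤ 4.
  x = 4: f_y(4, y) = 6*y**2 - 50*y - 22; no integer root y with |y| ≤ 4.
Only singular point on the grid: (-3, 2).
Classify: substitute x = -3 + u, y = 2 + v and expand: f = -u**3 - 2*u**2*v - 2*u*v**2 + 2*v**3 + v**2.
No constant or linear terms (consistent with a singular point). Quadratic part: v**2. Cubic part: -u**3 - 2*u**2*v - 2*u*v**2 + 2*v**3.
The quadratic part v**2 is a perfect square, so there is a single (double) tangent line v = 0, i.e. y = 2. Restricting the cubic part to that line (v = 0) leaves -u**3 ≠ 0, so f is not divisible by v and the branch is v² ≈ u**3 to lowest order — this is a cusp.
Classification: cusp.


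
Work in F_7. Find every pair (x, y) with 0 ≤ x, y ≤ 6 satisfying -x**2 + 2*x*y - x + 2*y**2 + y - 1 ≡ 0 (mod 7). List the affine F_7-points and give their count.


Affine F_7-points: {(0, 4), (0, 6), (2, 0), (2, 1), (4, 0), (4, 6), (6, 1), (6, 3)}; count = 8.

For each of the 49 pairs (x, y) ∈ F_7², evaluate f(x, y) mod 7. Record the zeros.
  x = 0: [0↦6, 1↦2, 2↦2, 3↦6, 4↦0, 5↦5, 6↦0]  zeros at y ∈ {4, 6}
  x = 1: [0↦4, 1↦2, 2↦4, 3↦3, 4↦6, 5↦6, 6↦3]  zeros at y ∈ ∅
  x = 2: [0↦0, 1↦0, 2↦4, 3↦5, 4↦3, 5↦5, 6↦4]  zeros at y ∈ {0, 1}
  x = 3: [0↦1, 1↦3, 2↦2, 3↦5, 4↦5, 5↦2, 6↦3]  zeros at y ∈ ∅
  x = 4: [0↦0, 1↦4, 2↦5, 3↦3, 4↦5, 5↦4, 6↦0]  zeros at y ∈ {0, 6}
  x = 5: [0↦4, 1↦3, 2↦6, 3↦6, 4↦3, 5↦4, 6↦2]  zeros at y ∈ ∅
  x = 6: [0↦6, 1↦0, 2↦5, 3↦0, 4↦6, 5↦2, 6↦2]  zeros at y ∈ {1, 3}
Collecting zeros: affine points = {(0, 4), (0, 6), (2, 0), (2, 1), (4, 0), (4, 6), (6, 1), (6, 3)}.
Total count |C(F_7)_aff| = 8.


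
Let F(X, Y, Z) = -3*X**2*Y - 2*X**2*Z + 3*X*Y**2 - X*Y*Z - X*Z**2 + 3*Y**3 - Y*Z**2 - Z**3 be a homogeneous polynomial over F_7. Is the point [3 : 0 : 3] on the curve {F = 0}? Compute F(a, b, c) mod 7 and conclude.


F(3,0,3) ≡ 4 (mod 7); P is NOT on the curve.

Evaluate F(3, 0, 3) term-by-term (mod 7).
  -3*X**2*Y ↦ -3·9·0·1 = 0
  -2*X**2*Z ↦ -2·9·1·3 = -54
  3*X*Y**2 ↦ 3·3·0·1 = 0
  -X*Y*Z ↦ -1·3·0·3 = 0
  -X*Z**2 ↦ -1·3·1·9 = -27
  3*Y**3 ↦ 3·1·0·1 = 0
  -Y*Z**2 ↦ -1·1·0·9 = 0
  -Z**3 ↦ -1·1·1·27 = -27
Sum: F(3, 0, 3) = (0) + (-54) + (0) + (0) + (-27) + (0) + (0) + (-27) = -108.
Reducing mod 7: -108 ≡ 4 (mod 7).
Since F(a, b, c) ≡ 4 ≠ 0 (mod 7), P does NOT lie on the curve.
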